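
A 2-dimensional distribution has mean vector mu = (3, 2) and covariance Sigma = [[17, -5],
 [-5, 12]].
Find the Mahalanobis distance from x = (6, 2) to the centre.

Step 1 — centre the observation: (x - mu) = (3, 0).

Step 2 — invert Sigma. det(Sigma) = 17·12 - (-5)² = 179.
  Sigma^{-1} = (1/det) · [[d, -b], [-b, a]] = [[0.067, 0.0279],
 [0.0279, 0.095]].

Step 3 — form the quadratic (x - mu)^T · Sigma^{-1} · (x - mu):
  Sigma^{-1} · (x - mu) = (0.2011, 0.0838).
  (x - mu)^T · [Sigma^{-1} · (x - mu)] = (3)·(0.2011) + (0)·(0.0838) = 0.6034.

Step 4 — take square root: d = √(0.6034) ≈ 0.7768.

d(x, mu) = √(0.6034) ≈ 0.7768


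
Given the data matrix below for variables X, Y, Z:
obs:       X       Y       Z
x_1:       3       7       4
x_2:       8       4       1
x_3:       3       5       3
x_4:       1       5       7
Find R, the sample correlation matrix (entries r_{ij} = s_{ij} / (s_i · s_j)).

Step 1 — column means:
  mean(X) = (3 + 8 + 3 + 1) / 4 = 15/4 = 3.75
  mean(Y) = (7 + 4 + 5 + 5) / 4 = 21/4 = 5.25
  mean(Z) = (4 + 1 + 3 + 7) / 4 = 15/4 = 3.75

Step 2 — sample variances and covariances s[i,j] = (1/(n-1)) · Σ_k (x_{k,i} - mean_i) · (x_{k,j} - mean_j), with n-1 = 3:
  s[X,X] = ((-0.75)·(-0.75) + (4.25)·(4.25) + (-0.75)·(-0.75) + (-2.75)·(-2.75)) / 3 = 26.75/3 = 8.9167
  s[X,Y] = ((-0.75)·(1.75) + (4.25)·(-1.25) + (-0.75)·(-0.25) + (-2.75)·(-0.25)) / 3 = -5.75/3 = -1.9167
  s[X,Z] = ((-0.75)·(0.25) + (4.25)·(-2.75) + (-0.75)·(-0.75) + (-2.75)·(3.25)) / 3 = -20.25/3 = -6.75
  s[Y,Y] = ((1.75)·(1.75) + (-1.25)·(-1.25) + (-0.25)·(-0.25) + (-0.25)·(-0.25)) / 3 = 4.75/3 = 1.5833
  s[Y,Z] = ((1.75)·(0.25) + (-1.25)·(-2.75) + (-0.25)·(-0.75) + (-0.25)·(3.25)) / 3 = 3.25/3 = 1.0833
  s[Z,Z] = ((0.25)·(0.25) + (-2.75)·(-2.75) + (-0.75)·(-0.75) + (3.25)·(3.25)) / 3 = 18.75/3 = 6.25
  Sample standard deviations s_i = √(s[i,i]):
  s(X) = √(8.9167) = 2.9861
  s(Y) = √(1.5833) = 1.2583
  s(Z) = √(6.25) = 2.5

Step 3 — r_{ij} = s_{ij} / (s_i · s_j):
  r[X,X] = 1 (diagonal).
  r[X,Y] = -1.9167 / (2.9861 · 1.2583) = -1.9167 / 3.7574 = -0.5101
  r[X,Z] = -6.75 / (2.9861 · 2.5) = -6.75 / 7.4652 = -0.9042
  r[Y,Y] = 1 (diagonal).
  r[Y,Z] = 1.0833 / (1.2583 · 2.5) = 1.0833 / 3.1458 = 0.3444
  r[Z,Z] = 1 (diagonal).

R is symmetric with unit diagonal. Assembling:

R = [[1, -0.5101, -0.9042],
 [-0.5101, 1, 0.3444],
 [-0.9042, 0.3444, 1]]


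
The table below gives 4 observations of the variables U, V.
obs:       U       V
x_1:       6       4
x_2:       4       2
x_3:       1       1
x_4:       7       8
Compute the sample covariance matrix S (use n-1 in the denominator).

Step 1 — column means:
  mean(U) = (6 + 4 + 1 + 7) / 4 = 18/4 = 4.5
  mean(V) = (4 + 2 + 1 + 8) / 4 = 15/4 = 3.75

Step 2 — sample covariance S[i,j] = (1/(n-1)) · Σ_k (x_{k,i} - mean_i) · (x_{k,j} - mean_j), with n-1 = 3.
  S[U,U] = ((1.5)·(1.5) + (-0.5)·(-0.5) + (-3.5)·(-3.5) + (2.5)·(2.5)) / 3 = 21/3 = 7
  S[U,V] = ((1.5)·(0.25) + (-0.5)·(-1.75) + (-3.5)·(-2.75) + (2.5)·(4.25)) / 3 = 21.5/3 = 7.1667
  S[V,V] = ((0.25)·(0.25) + (-1.75)·(-1.75) + (-2.75)·(-2.75) + (4.25)·(4.25)) / 3 = 28.75/3 = 9.5833

S is symmetric (S[j,i] = S[i,j]). Assembling:

S = [[7, 7.1667],
 [7.1667, 9.5833]]


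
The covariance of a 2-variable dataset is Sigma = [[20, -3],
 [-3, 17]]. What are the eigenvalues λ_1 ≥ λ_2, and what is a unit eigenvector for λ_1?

Step 1 — characteristic polynomial of 2×2 Sigma:
  det(Sigma - λI) = λ² - trace · λ + det = 0.
  trace = 20 + 17 = 37, det = 20·17 - (-3)² = 331.
Step 2 — discriminant:
  Δ = trace² - 4·det = 1369 - 1324 = 45.
Step 3 — eigenvalues:
  λ = (trace ± √Δ)/2 = (37 ± 6.7082)/2,
  λ_1 = 21.8541,  λ_2 = 15.1459.

Step 4 — unit eigenvector for λ_1: solve (Sigma - λ_1 I)v = 0. First row:
  (20 - 21.8541)·v_x + (-3)·v_y = 0, i.e. (-1.8541)·v_x + (-3)·v_y = 0,
  so v ∝ (b, λ_1 - a) = (-3, 1.8541); multiply by -1 so the first entry is positive: u = (3, -1.8541).
  ||u|| = √((3)² + (-1.8541)²) = √(12.4377) ≈ 3.5267,
  v_1 = u/||u|| ≈ (0.8507, -0.5257) (||v_1|| = 1).

λ_1 = 21.8541,  λ_2 = 15.1459;  v_1 ≈ (0.8507, -0.5257)


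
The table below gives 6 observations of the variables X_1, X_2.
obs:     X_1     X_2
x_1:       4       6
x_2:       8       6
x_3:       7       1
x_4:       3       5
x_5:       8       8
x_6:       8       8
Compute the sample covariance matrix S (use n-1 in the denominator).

Step 1 — column means:
  mean(X_1) = (4 + 8 + 7 + 3 + 8 + 8) / 6 = 38/6 = 6.3333
  mean(X_2) = (6 + 6 + 1 + 5 + 8 + 8) / 6 = 34/6 = 5.6667

Step 2 — sample covariance S[i,j] = (1/(n-1)) · Σ_k (x_{k,i} - mean_i) · (x_{k,j} - mean_j), with n-1 = 5.
  S[X_1,X_1] = ((-2.3333)·(-2.3333) + (1.6667)·(1.6667) + (0.6667)·(0.6667) + (-3.3333)·(-3.3333) + (1.6667)·(1.6667) + (1.6667)·(1.6667)) / 5 = 25.3333/5 = 5.0667
  S[X_1,X_2] = ((-2.3333)·(0.3333) + (1.6667)·(0.3333) + (0.6667)·(-4.6667) + (-3.3333)·(-0.6667) + (1.6667)·(2.3333) + (1.6667)·(2.3333)) / 5 = 6.6667/5 = 1.3333
  S[X_2,X_2] = ((0.3333)·(0.3333) + (0.3333)·(0.3333) + (-4.6667)·(-4.6667) + (-0.6667)·(-0.6667) + (2.3333)·(2.3333) + (2.3333)·(2.3333)) / 5 = 33.3333/5 = 6.6667

S is symmetric (S[j,i] = S[i,j]). Assembling:

S = [[5.0667, 1.3333],
 [1.3333, 6.6667]]


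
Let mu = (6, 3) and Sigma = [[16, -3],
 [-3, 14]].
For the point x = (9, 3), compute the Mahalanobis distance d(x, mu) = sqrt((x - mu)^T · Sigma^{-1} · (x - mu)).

Step 1 — centre the observation: (x - mu) = (3, 0).

Step 2 — invert Sigma. det(Sigma) = 16·14 - (-3)² = 215.
  Sigma^{-1} = (1/det) · [[d, -b], [-b, a]] = [[0.0651, 0.014],
 [0.014, 0.0744]].

Step 3 — form the quadratic (x - mu)^T · Sigma^{-1} · (x - mu):
  Sigma^{-1} · (x - mu) = (0.1953, 0.0419).
  (x - mu)^T · [Sigma^{-1} · (x - mu)] = (3)·(0.1953) + (0)·(0.0419) = 0.586.

Step 4 — take square root: d = √(0.586) ≈ 0.7655.

d(x, mu) = √(0.586) ≈ 0.7655


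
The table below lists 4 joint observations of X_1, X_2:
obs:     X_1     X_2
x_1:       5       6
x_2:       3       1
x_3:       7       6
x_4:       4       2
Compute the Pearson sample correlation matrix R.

Step 1 — column means:
  mean(X_1) = (5 + 3 + 7 + 4) / 4 = 19/4 = 4.75
  mean(X_2) = (6 + 1 + 6 + 2) / 4 = 15/4 = 3.75

Step 2 — sample variances and covariances s[i,j] = (1/(n-1)) · Σ_k (x_{k,i} - mean_i) · (x_{k,j} - mean_j), with n-1 = 3:
  s[X_1,X_1] = ((0.25)·(0.25) + (-1.75)·(-1.75) + (2.25)·(2.25) + (-0.75)·(-0.75)) / 3 = 8.75/3 = 2.9167
  s[X_1,X_2] = ((0.25)·(2.25) + (-1.75)·(-2.75) + (2.25)·(2.25) + (-0.75)·(-1.75)) / 3 = 11.75/3 = 3.9167
  s[X_2,X_2] = ((2.25)·(2.25) + (-2.75)·(-2.75) + (2.25)·(2.25) + (-1.75)·(-1.75)) / 3 = 20.75/3 = 6.9167
  Sample standard deviations s_i = √(s[i,i]):
  s(X_1) = √(2.9167) = 1.7078
  s(X_2) = √(6.9167) = 2.63

Step 3 — r_{ij} = s_{ij} / (s_i · s_j):
  r[X_1,X_1] = 1 (diagonal).
  r[X_1,X_2] = 3.9167 / (1.7078 · 2.63) = 3.9167 / 4.4915 = 0.872
  r[X_2,X_2] = 1 (diagonal).

R is symmetric with unit diagonal. Assembling:

R = [[1, 0.872],
 [0.872, 1]]


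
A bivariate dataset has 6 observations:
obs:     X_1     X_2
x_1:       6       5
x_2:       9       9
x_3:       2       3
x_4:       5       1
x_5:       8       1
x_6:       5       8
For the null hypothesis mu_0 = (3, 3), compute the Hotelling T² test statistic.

Step 1 — sample mean vector:
  mean(X_1) = (6 + 9 + 2 + 5 + 8 + 5) / 6 = 35/6 = 5.8333
  mean(X_2) = (5 + 9 + 3 + 1 + 1 + 8) / 6 = 27/6 = 4.5
  x̄ = (5.8333, 4.5),  deviation x̄ - mu_0 = (5.8333, 4.5) - (3, 3) = (2.8333, 1.5).

Step 2 — sample covariance matrix, S[i,j] = (1/(n-1)) · Σ_k (x_{k,i} - mean_i) · (x_{k,j} - mean_j), divisor n-1 = 5:
  S[X_1,X_1] = ((0.1667)·(0.1667) + (3.1667)·(3.1667) + (-3.8333)·(-3.8333) + (-0.8333)·(-0.8333) + (2.1667)·(2.1667) + (-0.8333)·(-0.8333)) / 5 = 30.8333/5 = 6.1667
  S[X_1,X_2] = ((0.1667)·(0.5) + (3.1667)·(4.5) + (-3.8333)·(-1.5) + (-0.8333)·(-3.5) + (2.1667)·(-3.5) + (-0.8333)·(3.5)) / 5 = 12.5/5 = 2.5
  S[X_2,X_2] = ((0.5)·(0.5) + (4.5)·(4.5) + (-1.5)·(-1.5) + (-3.5)·(-3.5) + (-3.5)·(-3.5) + (3.5)·(3.5)) / 5 = 59.5/5 = 11.9
  S = [[6.1667, 2.5],
 [2.5, 11.9]].

Step 3 — invert S. det(S) = 6.1667·11.9 - (2.5)² = 67.1333.
  S^{-1} = (1/det) · [[d, -b], [-b, a]] = [[0.1773, -0.0372],
 [-0.0372, 0.0919]].

Step 4 — quadratic form (x̄ - mu_0)^T · S^{-1} · (x̄ - mu_0):
  S^{-1} · (x̄ - mu_0) = (0.4464, 0.0323),
  (x̄ - mu_0)^T · [...] = (2.8333)·(0.4464) + (1.5)·(0.0323) = 1.3131.

Step 5 — scale by n: T² = 6 · 1.3131 = 7.8788.

T² ≈ 7.8788


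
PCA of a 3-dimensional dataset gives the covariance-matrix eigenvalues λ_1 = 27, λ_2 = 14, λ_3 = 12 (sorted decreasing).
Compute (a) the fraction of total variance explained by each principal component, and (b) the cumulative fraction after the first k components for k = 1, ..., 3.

Step 1 — total variance = trace(Sigma) = Σ λ_i = 27 + 14 + 12 = 53.

Step 2 — fraction explained by component i = λ_i / Σ λ:
  PC1: 27/53 = 0.5094
  PC2: 14/53 = 0.2642
  PC3: 12/53 = 0.2264

Step 3 — cumulative fraction after k components = (λ_1 + ... + λ_k) / Σ λ:
  k = 1: 27/53 = 0.5094
  k = 2: (27 + 14)/53 = 41/53 = 0.7736
  k = 3: (27 + 14 + 12)/53 = 53/53 = 1

Summary (fraction, with percent):

explained: PC1 0.5094 (50.94%), PC2 0.2642 (26.42%), PC3 0.2264 (22.64%);  cumulative: 0.5094, 0.7736, 1


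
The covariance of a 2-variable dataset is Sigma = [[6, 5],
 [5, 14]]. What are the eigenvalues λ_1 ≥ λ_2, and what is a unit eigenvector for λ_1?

Step 1 — characteristic polynomial of 2×2 Sigma:
  det(Sigma - λI) = λ² - trace · λ + det = 0.
  trace = 6 + 14 = 20, det = 6·14 - (5)² = 59.
Step 2 — discriminant:
  Δ = trace² - 4·det = 400 - 236 = 164.
Step 3 — eigenvalues:
  λ = (trace ± √Δ)/2 = (20 ± 12.8062)/2,
  λ_1 = 16.4031,  λ_2 = 3.5969.

Step 4 — unit eigenvector for λ_1: solve (Sigma - λ_1 I)v = 0. First row:
  (6 - 16.4031)·v_x + (5)·v_y = 0, i.e. (-10.4031)·v_x + (5)·v_y = 0,
  so v ∝ (b, λ_1 - a) = (5, 10.4031) = u.
  ||u|| = √((5)² + (10.4031)²) = √(133.225) ≈ 11.5423,
  v_1 = u/||u|| ≈ (0.4332, 0.9013) (||v_1|| = 1).

λ_1 = 16.4031,  λ_2 = 3.5969;  v_1 ≈ (0.4332, 0.9013)


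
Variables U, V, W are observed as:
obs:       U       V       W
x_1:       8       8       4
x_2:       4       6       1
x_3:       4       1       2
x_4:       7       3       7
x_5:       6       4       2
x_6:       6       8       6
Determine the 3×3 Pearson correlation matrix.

Step 1 — column means:
  mean(U) = (8 + 4 + 4 + 7 + 6 + 6) / 6 = 35/6 = 5.8333
  mean(V) = (8 + 6 + 1 + 3 + 4 + 8) / 6 = 30/6 = 5
  mean(W) = (4 + 1 + 2 + 7 + 2 + 6) / 6 = 22/6 = 3.6667

Step 2 — sample variances and covariances s[i,j] = (1/(n-1)) · Σ_k (x_{k,i} - mean_i) · (x_{k,j} - mean_j), with n-1 = 5:
  s[U,U] = ((2.1667)·(2.1667) + (-1.8333)·(-1.8333) + (-1.8333)·(-1.8333) + (1.1667)·(1.1667) + (0.1667)·(0.1667) + (0.1667)·(0.1667)) / 5 = 12.8333/5 = 2.5667
  s[U,V] = ((2.1667)·(3) + (-1.8333)·(1) + (-1.8333)·(-4) + (1.1667)·(-2) + (0.1667)·(-1) + (0.1667)·(3)) / 5 = 10/5 = 2
  s[U,W] = ((2.1667)·(0.3333) + (-1.8333)·(-2.6667) + (-1.8333)·(-1.6667) + (1.1667)·(3.3333) + (0.1667)·(-1.6667) + (0.1667)·(2.3333)) / 5 = 12.6667/5 = 2.5333
  s[V,V] = ((3)·(3) + (1)·(1) + (-4)·(-4) + (-2)·(-2) + (-1)·(-1) + (3)·(3)) / 5 = 40/5 = 8
  s[V,W] = ((3)·(0.3333) + (1)·(-2.6667) + (-4)·(-1.6667) + (-2)·(3.3333) + (-1)·(-1.6667) + (3)·(2.3333)) / 5 = 7/5 = 1.4
  s[W,W] = ((0.3333)·(0.3333) + (-2.6667)·(-2.6667) + (-1.6667)·(-1.6667) + (3.3333)·(3.3333) + (-1.6667)·(-1.6667) + (2.3333)·(2.3333)) / 5 = 29.3333/5 = 5.8667
  Sample standard deviations s_i = √(s[i,i]):
  s(U) = √(2.5667) = 1.6021
  s(V) = √(8) = 2.8284
  s(W) = √(5.8667) = 2.4221

Step 3 — r_{ij} = s_{ij} / (s_i · s_j):
  r[U,U] = 1 (diagonal).
  r[U,V] = 2 / (1.6021 · 2.8284) = 2 / 4.5314 = 0.4414
  r[U,W] = 2.5333 / (1.6021 · 2.4221) = 2.5333 / 3.8804 = 0.6528
  r[V,V] = 1 (diagonal).
  r[V,W] = 1.4 / (2.8284 · 2.4221) = 1.4 / 6.8508 = 0.2044
  r[W,W] = 1 (diagonal).

R is symmetric with unit diagonal. Assembling:

R = [[1, 0.4414, 0.6528],
 [0.4414, 1, 0.2044],
 [0.6528, 0.2044, 1]]


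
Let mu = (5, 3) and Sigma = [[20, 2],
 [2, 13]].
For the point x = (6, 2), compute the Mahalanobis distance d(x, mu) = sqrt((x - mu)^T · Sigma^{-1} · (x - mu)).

Step 1 — centre the observation: (x - mu) = (1, -1).

Step 2 — invert Sigma. det(Sigma) = 20·13 - (2)² = 256.
  Sigma^{-1} = (1/det) · [[d, -b], [-b, a]] = [[0.0508, -0.0078],
 [-0.0078, 0.0781]].

Step 3 — form the quadratic (x - mu)^T · Sigma^{-1} · (x - mu):
  Sigma^{-1} · (x - mu) = (0.0586, -0.0859).
  (x - mu)^T · [Sigma^{-1} · (x - mu)] = (1)·(0.0586) + (-1)·(-0.0859) = 0.1445.

Step 4 — take square root: d = √(0.1445) ≈ 0.3802.

d(x, mu) = √(0.1445) ≈ 0.3802


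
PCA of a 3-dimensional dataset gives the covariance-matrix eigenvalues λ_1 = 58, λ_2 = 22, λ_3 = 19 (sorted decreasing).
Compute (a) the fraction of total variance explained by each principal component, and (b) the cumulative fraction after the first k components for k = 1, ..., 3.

Step 1 — total variance = trace(Sigma) = Σ λ_i = 58 + 22 + 19 = 99.

Step 2 — fraction explained by component i = λ_i / Σ λ:
  PC1: 58/99 = 0.5859
  PC2: 22/99 = 0.2222
  PC3: 19/99 = 0.1919

Step 3 — cumulative fraction after k components = (λ_1 + ... + λ_k) / Σ λ:
  k = 1: 58/99 = 0.5859
  k = 2: (58 + 22)/99 = 80/99 = 0.8081
  k = 3: (58 + 22 + 19)/99 = 99/99 = 1

Summary (fraction, with percent):

explained: PC1 0.5859 (58.59%), PC2 0.2222 (22.22%), PC3 0.1919 (19.19%);  cumulative: 0.5859, 0.8081, 1


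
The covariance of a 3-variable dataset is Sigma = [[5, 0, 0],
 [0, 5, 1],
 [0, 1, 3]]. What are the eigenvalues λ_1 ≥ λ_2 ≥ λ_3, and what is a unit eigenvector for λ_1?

Step 1 — characteristic polynomial p(λ) = det(λI - Sigma) = λ³ - tr·λ² + c_1·λ - det, where tr = trace, c_1 = sum of the principal 2×2 minors, det = det(Sigma):
  tr = 5 + 5 + 3 = 13,
  c_1 = (5·5 - (0)²) + (5·3 - (0)²) + (5·3 - (1)²) = 25 + 15 + 14 = 54,
  det = 5·(5·3 - (1)²) - (0)·((0)·3 - (1)·(0)) + (0)·((0)·(1) - 5·(0)) = 5·(14) - (0)·(0) + (0)·(0) = 70.
  So p(λ) = λ³ - 13λ² + 54λ - 70.
Step 2 — look for an integer root (rational root theorem: any rational root is an integer divisor of 70). Testing λ = 5:
  p(5) = 125 - 325 + 270 - 70 = 0  ✓
  Dividing out (λ - 5): p(λ) = (λ - 5)(λ² - 8λ + 14).
Step 3 — remaining eigenvalues from the quadratic λ² - 8λ + 14 = 0:
  Δ = 8² - 4·14 = 64 - 56 = 8,  λ = (8 ± √8)/2 = (8 ± 2.8284)/2 ≈ 5.4142 or 2.5858.
  Sorted: λ_1 = 5.4142,  λ_2 = 5,  λ_3 = 2.5858  (check: sum = 13 = tr ✓).

Step 4 — unit eigenvector for λ_1 ≈ 5.4142: v spans the null space of (Sigma - λ_1 I), whose rows are
  r_1 = (-0.4142, 0, 0),  r_2 = (0, -0.4142, 1),  r_3 = (0, 1, -2.4142).
  v is orthogonal to every row, so take v ∝ r_1 × r_2 = ((0)·(1) - (0)·(-0.4142), (0)·(0) - (-0.4142)·(1), (-0.4142)·(-0.4142) - (0)·(0)) ≈ (0, 0.4142, 0.1716).
  Let u = (0, 0.4142, 0.1716).
  ||u|| = √((0)² + (0.4142)² + (0.1716)²) = √(0.201) ≈ 0.4483,  v_1 = u/||u|| ≈ (0, 0.9239, 0.3827) (||v_1|| = 1).

λ_1 = 5.4142,  λ_2 = 5,  λ_3 = 2.5858;  v_1 ≈ (0, 0.9239, 0.3827)


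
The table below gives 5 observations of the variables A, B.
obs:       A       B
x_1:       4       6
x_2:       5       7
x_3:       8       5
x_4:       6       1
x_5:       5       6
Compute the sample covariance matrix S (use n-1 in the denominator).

Step 1 — column means:
  mean(A) = (4 + 5 + 8 + 6 + 5) / 5 = 28/5 = 5.6
  mean(B) = (6 + 7 + 5 + 1 + 6) / 5 = 25/5 = 5

Step 2 — sample covariance S[i,j] = (1/(n-1)) · Σ_k (x_{k,i} - mean_i) · (x_{k,j} - mean_j), with n-1 = 4.
  S[A,A] = ((-1.6)·(-1.6) + (-0.6)·(-0.6) + (2.4)·(2.4) + (0.4)·(0.4) + (-0.6)·(-0.6)) / 4 = 9.2/4 = 2.3
  S[A,B] = ((-1.6)·(1) + (-0.6)·(2) + (2.4)·(0) + (0.4)·(-4) + (-0.6)·(1)) / 4 = -5/4 = -1.25
  S[B,B] = ((1)·(1) + (2)·(2) + (0)·(0) + (-4)·(-4) + (1)·(1)) / 4 = 22/4 = 5.5

S is symmetric (S[j,i] = S[i,j]). Assembling:

S = [[2.3, -1.25],
 [-1.25, 5.5]]


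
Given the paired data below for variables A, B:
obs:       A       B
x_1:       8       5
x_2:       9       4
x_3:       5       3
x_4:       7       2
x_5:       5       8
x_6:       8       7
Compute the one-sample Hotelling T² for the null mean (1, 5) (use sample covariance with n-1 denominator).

Step 1 — sample mean vector:
  mean(A) = (8 + 9 + 5 + 7 + 5 + 8) / 6 = 42/6 = 7
  mean(B) = (5 + 4 + 3 + 2 + 8 + 7) / 6 = 29/6 = 4.8333
  x̄ = (7, 4.8333),  deviation x̄ - mu_0 = (7, 4.8333) - (1, 5) = (6, -0.1667).

Step 2 — sample covariance matrix, S[i,j] = (1/(n-1)) · Σ_k (x_{k,i} - mean_i) · (x_{k,j} - mean_j), divisor n-1 = 5:
  S[A,A] = ((1)·(1) + (2)·(2) + (-2)·(-2) + (0)·(0) + (-2)·(-2) + (1)·(1)) / 5 = 14/5 = 2.8
  S[A,B] = ((1)·(0.1667) + (2)·(-0.8333) + (-2)·(-1.8333) + (0)·(-2.8333) + (-2)·(3.1667) + (1)·(2.1667)) / 5 = -2/5 = -0.4
  S[B,B] = ((0.1667)·(0.1667) + (-0.8333)·(-0.8333) + (-1.8333)·(-1.8333) + (-2.8333)·(-2.8333) + (3.1667)·(3.1667) + (2.1667)·(2.1667)) / 5 = 26.8333/5 = 5.3667
  S = [[2.8, -0.4],
 [-0.4, 5.3667]].

Step 3 — invert S. det(S) = 2.8·5.3667 - (-0.4)² = 14.8667.
  S^{-1} = (1/det) · [[d, -b], [-b, a]] = [[0.361, 0.0269],
 [0.0269, 0.1883]].

Step 4 — quadratic form (x̄ - mu_0)^T · S^{-1} · (x̄ - mu_0):
  S^{-1} · (x̄ - mu_0) = (2.1614, 0.13),
  (x̄ - mu_0)^T · [...] = (6)·(2.1614) + (-0.1667)·(0.13) = 12.9469.

Step 5 — scale by n: T² = 6 · 12.9469 = 77.6816.

T² ≈ 77.6816


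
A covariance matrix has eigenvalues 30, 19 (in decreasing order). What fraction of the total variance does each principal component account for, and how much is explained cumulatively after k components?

Step 1 — total variance = trace(Sigma) = Σ λ_i = 30 + 19 = 49.

Step 2 — fraction explained by component i = λ_i / Σ λ:
  PC1: 30/49 = 0.6122
  PC2: 19/49 = 0.3878

Step 3 — cumulative fraction after k components = (λ_1 + ... + λ_k) / Σ λ:
  k = 1: 30/49 = 0.6122
  k = 2: (30 + 19)/49 = 49/49 = 1

Summary (fraction, with percent):

explained: PC1 0.6122 (61.22%), PC2 0.3878 (38.78%);  cumulative: 0.6122, 1


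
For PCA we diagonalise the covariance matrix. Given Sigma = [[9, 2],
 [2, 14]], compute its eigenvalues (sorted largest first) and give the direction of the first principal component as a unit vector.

Step 1 — characteristic polynomial of 2×2 Sigma:
  det(Sigma - λI) = λ² - trace · λ + det = 0.
  trace = 9 + 14 = 23, det = 9·14 - (2)² = 122.
Step 2 — discriminant:
  Δ = trace² - 4·det = 529 - 488 = 41.
Step 3 — eigenvalues:
  λ = (trace ± √Δ)/2 = (23 ± 6.4031)/2,
  λ_1 = 14.7016,  λ_2 = 8.2984.

Step 4 — unit eigenvector for λ_1: solve (Sigma - λ_1 I)v = 0. First row:
  (9 - 14.7016)·v_x + (2)·v_y = 0, i.e. (-5.7016)·v_x + (2)·v_y = 0,
  so v ∝ (b, λ_1 - a) = (2, 5.7016) = u.
  ||u|| = √((2)² + (5.7016)²) = √(36.5078) ≈ 6.0422,
  v_1 = u/||u|| ≈ (0.331, 0.9436) (||v_1|| = 1).

λ_1 = 14.7016,  λ_2 = 8.2984;  v_1 ≈ (0.331, 0.9436)


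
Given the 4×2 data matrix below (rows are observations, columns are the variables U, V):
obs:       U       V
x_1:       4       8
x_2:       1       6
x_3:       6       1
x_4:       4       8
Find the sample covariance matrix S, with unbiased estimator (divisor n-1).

Step 1 — column means:
  mean(U) = (4 + 1 + 6 + 4) / 4 = 15/4 = 3.75
  mean(V) = (8 + 6 + 1 + 8) / 4 = 23/4 = 5.75

Step 2 — sample covariance S[i,j] = (1/(n-1)) · Σ_k (x_{k,i} - mean_i) · (x_{k,j} - mean_j), with n-1 = 3.
  S[U,U] = ((0.25)·(0.25) + (-2.75)·(-2.75) + (2.25)·(2.25) + (0.25)·(0.25)) / 3 = 12.75/3 = 4.25
  S[U,V] = ((0.25)·(2.25) + (-2.75)·(0.25) + (2.25)·(-4.75) + (0.25)·(2.25)) / 3 = -10.25/3 = -3.4167
  S[V,V] = ((2.25)·(2.25) + (0.25)·(0.25) + (-4.75)·(-4.75) + (2.25)·(2.25)) / 3 = 32.75/3 = 10.9167

S is symmetric (S[j,i] = S[i,j]). Assembling:

S = [[4.25, -3.4167],
 [-3.4167, 10.9167]]


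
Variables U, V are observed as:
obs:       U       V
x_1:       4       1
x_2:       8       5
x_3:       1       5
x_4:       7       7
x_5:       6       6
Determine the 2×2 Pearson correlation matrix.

Step 1 — column means:
  mean(U) = (4 + 8 + 1 + 7 + 6) / 5 = 26/5 = 5.2
  mean(V) = (1 + 5 + 5 + 7 + 6) / 5 = 24/5 = 4.8

Step 2 — sample variances and covariances s[i,j] = (1/(n-1)) · Σ_k (x_{k,i} - mean_i) · (x_{k,j} - mean_j), with n-1 = 4:
  s[U,U] = ((-1.2)·(-1.2) + (2.8)·(2.8) + (-4.2)·(-4.2) + (1.8)·(1.8) + (0.8)·(0.8)) / 4 = 30.8/4 = 7.7
  s[U,V] = ((-1.2)·(-3.8) + (2.8)·(0.2) + (-4.2)·(0.2) + (1.8)·(2.2) + (0.8)·(1.2)) / 4 = 9.2/4 = 2.3
  s[V,V] = ((-3.8)·(-3.8) + (0.2)·(0.2) + (0.2)·(0.2) + (2.2)·(2.2) + (1.2)·(1.2)) / 4 = 20.8/4 = 5.2
  Sample standard deviations s_i = √(s[i,i]):
  s(U) = √(7.7) = 2.7749
  s(V) = √(5.2) = 2.2804

Step 3 — r_{ij} = s_{ij} / (s_i · s_j):
  r[U,U] = 1 (diagonal).
  r[U,V] = 2.3 / (2.7749 · 2.2804) = 2.3 / 6.3277 = 0.3635
  r[V,V] = 1 (diagonal).

R is symmetric with unit diagonal. Assembling:

R = [[1, 0.3635],
 [0.3635, 1]]


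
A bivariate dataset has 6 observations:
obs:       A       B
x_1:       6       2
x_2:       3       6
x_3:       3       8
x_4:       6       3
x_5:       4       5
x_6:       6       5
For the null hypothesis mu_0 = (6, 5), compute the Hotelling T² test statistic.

Step 1 — sample mean vector:
  mean(A) = (6 + 3 + 3 + 6 + 4 + 6) / 6 = 28/6 = 4.6667
  mean(B) = (2 + 6 + 8 + 3 + 5 + 5) / 6 = 29/6 = 4.8333
  x̄ = (4.6667, 4.8333),  deviation x̄ - mu_0 = (4.6667, 4.8333) - (6, 5) = (-1.3333, -0.1667).

Step 2 — sample covariance matrix, S[i,j] = (1/(n-1)) · Σ_k (x_{k,i} - mean_i) · (x_{k,j} - mean_j), divisor n-1 = 5:
  S[A,A] = ((1.3333)·(1.3333) + (-1.6667)·(-1.6667) + (-1.6667)·(-1.6667) + (1.3333)·(1.3333) + (-0.6667)·(-0.6667) + (1.3333)·(1.3333)) / 5 = 11.3333/5 = 2.2667
  S[A,B] = ((1.3333)·(-2.8333) + (-1.6667)·(1.1667) + (-1.6667)·(3.1667) + (1.3333)·(-1.8333) + (-0.6667)·(0.1667) + (1.3333)·(0.1667)) / 5 = -13.3333/5 = -2.6667
  S[B,B] = ((-2.8333)·(-2.8333) + (1.1667)·(1.1667) + (3.1667)·(3.1667) + (-1.8333)·(-1.8333) + (0.1667)·(0.1667) + (0.1667)·(0.1667)) / 5 = 22.8333/5 = 4.5667
  S = [[2.2667, -2.6667],
 [-2.6667, 4.5667]].

Step 3 — invert S. det(S) = 2.2667·4.5667 - (-2.6667)² = 3.24.
  S^{-1} = (1/det) · [[d, -b], [-b, a]] = [[1.4095, 0.823],
 [0.823, 0.6996]].

Step 4 — quadratic form (x̄ - mu_0)^T · S^{-1} · (x̄ - mu_0):
  S^{-1} · (x̄ - mu_0) = (-2.0165, -1.214),
  (x̄ - mu_0)^T · [...] = (-1.3333)·(-2.0165) + (-0.1667)·(-1.214) = 2.8909.

Step 5 — scale by n: T² = 6 · 2.8909 = 17.3457.

T² ≈ 17.3457


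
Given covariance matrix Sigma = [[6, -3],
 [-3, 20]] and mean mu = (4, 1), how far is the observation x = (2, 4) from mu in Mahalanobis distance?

Step 1 — centre the observation: (x - mu) = (-2, 3).

Step 2 — invert Sigma. det(Sigma) = 6·20 - (-3)² = 111.
  Sigma^{-1} = (1/det) · [[d, -b], [-b, a]] = [[0.1802, 0.027],
 [0.027, 0.0541]].

Step 3 — form the quadratic (x - mu)^T · Sigma^{-1} · (x - mu):
  Sigma^{-1} · (x - mu) = (-0.2793, 0.1081).
  (x - mu)^T · [Sigma^{-1} · (x - mu)] = (-2)·(-0.2793) + (3)·(0.1081) = 0.8829.

Step 4 — take square root: d = √(0.8829) ≈ 0.9396.

d(x, mu) = √(0.8829) ≈ 0.9396


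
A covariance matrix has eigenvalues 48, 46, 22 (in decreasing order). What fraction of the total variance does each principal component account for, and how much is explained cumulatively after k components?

Step 1 — total variance = trace(Sigma) = Σ λ_i = 48 + 46 + 22 = 116.

Step 2 — fraction explained by component i = λ_i / Σ λ:
  PC1: 48/116 = 0.4138
  PC2: 46/116 = 0.3966
  PC3: 22/116 = 0.1897

Step 3 — cumulative fraction after k components = (λ_1 + ... + λ_k) / Σ λ:
  k = 1: 48/116 = 0.4138
  k = 2: (48 + 46)/116 = 94/116 = 0.8103
  k = 3: (48 + 46 + 22)/116 = 116/116 = 1

Summary (fraction, with percent):

explained: PC1 0.4138 (41.38%), PC2 0.3966 (39.66%), PC3 0.1897 (18.97%);  cumulative: 0.4138, 0.8103, 1


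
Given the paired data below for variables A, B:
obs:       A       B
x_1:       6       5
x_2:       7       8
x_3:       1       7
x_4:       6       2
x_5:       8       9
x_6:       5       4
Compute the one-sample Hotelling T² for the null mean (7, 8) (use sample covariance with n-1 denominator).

Step 1 — sample mean vector:
  mean(A) = (6 + 7 + 1 + 6 + 8 + 5) / 6 = 33/6 = 5.5
  mean(B) = (5 + 8 + 7 + 2 + 9 + 4) / 6 = 35/6 = 5.8333
  x̄ = (5.5, 5.8333),  deviation x̄ - mu_0 = (5.5, 5.8333) - (7, 8) = (-1.5, -2.1667).

Step 2 — sample covariance matrix, S[i,j] = (1/(n-1)) · Σ_k (x_{k,i} - mean_i) · (x_{k,j} - mean_j), divisor n-1 = 5:
  S[A,A] = ((0.5)·(0.5) + (1.5)·(1.5) + (-4.5)·(-4.5) + (0.5)·(0.5) + (2.5)·(2.5) + (-0.5)·(-0.5)) / 5 = 29.5/5 = 5.9
  S[A,B] = ((0.5)·(-0.8333) + (1.5)·(2.1667) + (-4.5)·(1.1667) + (0.5)·(-3.8333) + (2.5)·(3.1667) + (-0.5)·(-1.8333)) / 5 = 4.5/5 = 0.9
  S[B,B] = ((-0.8333)·(-0.8333) + (2.1667)·(2.1667) + (1.1667)·(1.1667) + (-3.8333)·(-3.8333) + (3.1667)·(3.1667) + (-1.8333)·(-1.8333)) / 5 = 34.8333/5 = 6.9667
  S = [[5.9, 0.9],
 [0.9, 6.9667]].

Step 3 — invert S. det(S) = 5.9·6.9667 - (0.9)² = 40.2933.
  S^{-1} = (1/det) · [[d, -b], [-b, a]] = [[0.1729, -0.0223],
 [-0.0223, 0.1464]].

Step 4 — quadratic form (x̄ - mu_0)^T · S^{-1} · (x̄ - mu_0):
  S^{-1} · (x̄ - mu_0) = (-0.211, -0.2838),
  (x̄ - mu_0)^T · [...] = (-1.5)·(-0.211) + (-2.1667)·(-0.2838) = 0.9312.

Step 5 — scale by n: T² = 6 · 0.9312 = 5.5874.

T² ≈ 5.5874


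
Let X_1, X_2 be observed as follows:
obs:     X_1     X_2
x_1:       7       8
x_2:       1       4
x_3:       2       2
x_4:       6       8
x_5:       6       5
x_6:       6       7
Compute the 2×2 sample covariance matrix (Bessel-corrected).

Step 1 — column means:
  mean(X_1) = (7 + 1 + 2 + 6 + 6 + 6) / 6 = 28/6 = 4.6667
  mean(X_2) = (8 + 4 + 2 + 8 + 5 + 7) / 6 = 34/6 = 5.6667

Step 2 — sample covariance S[i,j] = (1/(n-1)) · Σ_k (x_{k,i} - mean_i) · (x_{k,j} - mean_j), with n-1 = 5.
  S[X_1,X_1] = ((2.3333)·(2.3333) + (-3.6667)·(-3.6667) + (-2.6667)·(-2.6667) + (1.3333)·(1.3333) + (1.3333)·(1.3333) + (1.3333)·(1.3333)) / 5 = 31.3333/5 = 6.2667
  S[X_1,X_2] = ((2.3333)·(2.3333) + (-3.6667)·(-1.6667) + (-2.6667)·(-3.6667) + (1.3333)·(2.3333) + (1.3333)·(-0.6667) + (1.3333)·(1.3333)) / 5 = 25.3333/5 = 5.0667
  S[X_2,X_2] = ((2.3333)·(2.3333) + (-1.6667)·(-1.6667) + (-3.6667)·(-3.6667) + (2.3333)·(2.3333) + (-0.6667)·(-0.6667) + (1.3333)·(1.3333)) / 5 = 29.3333/5 = 5.8667

S is symmetric (S[j,i] = S[i,j]). Assembling:

S = [[6.2667, 5.0667],
 [5.0667, 5.8667]]


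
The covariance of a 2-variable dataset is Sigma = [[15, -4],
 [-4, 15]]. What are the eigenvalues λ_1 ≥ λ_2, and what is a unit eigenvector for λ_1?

Step 1 — characteristic polynomial of 2×2 Sigma:
  det(Sigma - λI) = λ² - trace · λ + det = 0.
  trace = 15 + 15 = 30, det = 15·15 - (-4)² = 209.
Step 2 — discriminant:
  Δ = trace² - 4·det = 900 - 836 = 64.
Step 3 — eigenvalues:
  λ = (trace ± √Δ)/2 = (30 ± 8)/2,
  λ_1 = 19,  λ_2 = 11.

Step 4 — unit eigenvector for λ_1: solve (Sigma - λ_1 I)v = 0. First row:
  (15 - 19)·v_x + (-4)·v_y = 0, i.e. (-4)·v_x + (-4)·v_y = 0,
  so v ∝ (b, λ_1 - a) = (-4, 4); multiply by -1 so the first entry is positive: u = (4, -4).
  ||u|| = √((4)² + (-4)²) = √(32) ≈ 5.6569,
  v_1 = u/||u|| ≈ (0.7071, -0.7071) (||v_1|| = 1).

λ_1 = 19,  λ_2 = 11;  v_1 ≈ (0.7071, -0.7071)


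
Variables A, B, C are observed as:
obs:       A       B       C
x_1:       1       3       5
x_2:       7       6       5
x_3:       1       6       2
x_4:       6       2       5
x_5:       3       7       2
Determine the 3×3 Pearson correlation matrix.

Step 1 — column means:
  mean(A) = (1 + 7 + 1 + 6 + 3) / 5 = 18/5 = 3.6
  mean(B) = (3 + 6 + 6 + 2 + 7) / 5 = 24/5 = 4.8
  mean(C) = (5 + 5 + 2 + 5 + 2) / 5 = 19/5 = 3.8

Step 2 — sample variances and covariances s[i,j] = (1/(n-1)) · Σ_k (x_{k,i} - mean_i) · (x_{k,j} - mean_j), with n-1 = 4:
  s[A,A] = ((-2.6)·(-2.6) + (3.4)·(3.4) + (-2.6)·(-2.6) + (2.4)·(2.4) + (-0.6)·(-0.6)) / 4 = 31.2/4 = 7.8
  s[A,B] = ((-2.6)·(-1.8) + (3.4)·(1.2) + (-2.6)·(1.2) + (2.4)·(-2.8) + (-0.6)·(2.2)) / 4 = -2.4/4 = -0.6
  s[A,C] = ((-2.6)·(1.2) + (3.4)·(1.2) + (-2.6)·(-1.8) + (2.4)·(1.2) + (-0.6)·(-1.8)) / 4 = 9.6/4 = 2.4
  s[B,B] = ((-1.8)·(-1.8) + (1.2)·(1.2) + (1.2)·(1.2) + (-2.8)·(-2.8) + (2.2)·(2.2)) / 4 = 18.8/4 = 4.7
  s[B,C] = ((-1.8)·(1.2) + (1.2)·(1.2) + (1.2)·(-1.8) + (-2.8)·(1.2) + (2.2)·(-1.8)) / 4 = -10.2/4 = -2.55
  s[C,C] = ((1.2)·(1.2) + (1.2)·(1.2) + (-1.8)·(-1.8) + (1.2)·(1.2) + (-1.8)·(-1.8)) / 4 = 10.8/4 = 2.7
  Sample standard deviations s_i = √(s[i,i]):
  s(A) = √(7.8) = 2.7928
  s(B) = √(4.7) = 2.1679
  s(C) = √(2.7) = 1.6432

Step 3 — r_{ij} = s_{ij} / (s_i · s_j):
  r[A,A] = 1 (diagonal).
  r[A,B] = -0.6 / (2.7928 · 2.1679) = -0.6 / 6.0548 = -0.0991
  r[A,C] = 2.4 / (2.7928 · 1.6432) = 2.4 / 4.5891 = 0.523
  r[B,B] = 1 (diagonal).
  r[B,C] = -2.55 / (2.1679 · 1.6432) = -2.55 / 3.5623 = -0.7158
  r[C,C] = 1 (diagonal).

R is symmetric with unit diagonal. Assembling:

R = [[1, -0.0991, 0.523],
 [-0.0991, 1, -0.7158],
 [0.523, -0.7158, 1]]


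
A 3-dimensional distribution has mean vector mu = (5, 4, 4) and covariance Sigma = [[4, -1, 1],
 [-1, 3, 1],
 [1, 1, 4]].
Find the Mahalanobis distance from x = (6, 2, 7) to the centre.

Step 1 — centre the observation: (x - mu) = (1, -2, 3).

Step 2 — invert Sigma (cofactor / det for 3×3, or solve directly):
  Sigma^{-1} = [[0.3143, 0.1429, -0.1143],
 [0.1429, 0.4286, -0.1429],
 [-0.1143, -0.1429, 0.3143]].

Step 3 — form the quadratic (x - mu)^T · Sigma^{-1} · (x - mu):
  Sigma^{-1} · (x - mu) = (-0.3143, -1.1429, 1.1143).
  (x - mu)^T · [Sigma^{-1} · (x - mu)] = (1)·(-0.3143) + (-2)·(-1.1429) + (3)·(1.1143) = 5.3143.

Step 4 — take square root: d = √(5.3143) ≈ 2.3053.

d(x, mu) = √(5.3143) ≈ 2.3053


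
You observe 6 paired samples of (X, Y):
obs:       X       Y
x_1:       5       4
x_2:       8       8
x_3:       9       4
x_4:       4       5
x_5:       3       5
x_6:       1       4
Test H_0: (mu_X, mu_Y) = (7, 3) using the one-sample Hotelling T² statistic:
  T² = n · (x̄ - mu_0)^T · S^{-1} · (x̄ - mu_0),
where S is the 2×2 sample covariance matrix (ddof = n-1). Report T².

Step 1 — sample mean vector:
  mean(X) = (5 + 8 + 9 + 4 + 3 + 1) / 6 = 30/6 = 5
  mean(Y) = (4 + 8 + 4 + 5 + 5 + 4) / 6 = 30/6 = 5
  x̄ = (5, 5),  deviation x̄ - mu_0 = (5, 5) - (7, 3) = (-2, 2).

Step 2 — sample covariance matrix, S[i,j] = (1/(n-1)) · Σ_k (x_{k,i} - mean_i) · (x_{k,j} - mean_j), divisor n-1 = 5:
  S[X,X] = ((0)·(0) + (3)·(3) + (4)·(4) + (-1)·(-1) + (-2)·(-2) + (-4)·(-4)) / 5 = 46/5 = 9.2
  S[X,Y] = ((0)·(-1) + (3)·(3) + (4)·(-1) + (-1)·(0) + (-2)·(0) + (-4)·(-1)) / 5 = 9/5 = 1.8
  S[Y,Y] = ((-1)·(-1) + (3)·(3) + (-1)·(-1) + (0)·(0) + (0)·(0) + (-1)·(-1)) / 5 = 12/5 = 2.4
  S = [[9.2, 1.8],
 [1.8, 2.4]].

Step 3 — invert S. det(S) = 9.2·2.4 - (1.8)² = 18.84.
  S^{-1} = (1/det) · [[d, -b], [-b, a]] = [[0.1274, -0.0955],
 [-0.0955, 0.4883]].

Step 4 — quadratic form (x̄ - mu_0)^T · S^{-1} · (x̄ - mu_0):
  S^{-1} · (x̄ - mu_0) = (-0.4459, 1.1677),
  (x̄ - mu_0)^T · [...] = (-2)·(-0.4459) + (2)·(1.1677) = 3.2272.

Step 5 — scale by n: T² = 6 · 3.2272 = 19.3631.

T² ≈ 19.3631


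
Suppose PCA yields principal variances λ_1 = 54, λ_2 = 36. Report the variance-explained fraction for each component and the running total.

Step 1 — total variance = trace(Sigma) = Σ λ_i = 54 + 36 = 90.

Step 2 — fraction explained by component i = λ_i / Σ λ:
  PC1: 54/90 = 0.6
  PC2: 36/90 = 0.4

Step 3 — cumulative fraction after k components = (λ_1 + ... + λ_k) / Σ λ:
  k = 1: 54/90 = 0.6
  k = 2: (54 + 36)/90 = 90/90 = 1

Summary (fraction, with percent):

explained: PC1 0.6 (60%), PC2 0.4 (40%);  cumulative: 0.6, 1


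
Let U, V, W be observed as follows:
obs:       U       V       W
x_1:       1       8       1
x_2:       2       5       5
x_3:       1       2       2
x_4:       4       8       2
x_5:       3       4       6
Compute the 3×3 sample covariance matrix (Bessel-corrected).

Step 1 — column means:
  mean(U) = (1 + 2 + 1 + 4 + 3) / 5 = 11/5 = 2.2
  mean(V) = (8 + 5 + 2 + 8 + 4) / 5 = 27/5 = 5.4
  mean(W) = (1 + 5 + 2 + 2 + 6) / 5 = 16/5 = 3.2

Step 2 — sample covariance S[i,j] = (1/(n-1)) · Σ_k (x_{k,i} - mean_i) · (x_{k,j} - mean_j), with n-1 = 4.
  S[U,U] = ((-1.2)·(-1.2) + (-0.2)·(-0.2) + (-1.2)·(-1.2) + (1.8)·(1.8) + (0.8)·(0.8)) / 4 = 6.8/4 = 1.7
  S[U,V] = ((-1.2)·(2.6) + (-0.2)·(-0.4) + (-1.2)·(-3.4) + (1.8)·(2.6) + (0.8)·(-1.4)) / 4 = 4.6/4 = 1.15
  S[U,W] = ((-1.2)·(-2.2) + (-0.2)·(1.8) + (-1.2)·(-1.2) + (1.8)·(-1.2) + (0.8)·(2.8)) / 4 = 3.8/4 = 0.95
  S[V,V] = ((2.6)·(2.6) + (-0.4)·(-0.4) + (-3.4)·(-3.4) + (2.6)·(2.6) + (-1.4)·(-1.4)) / 4 = 27.2/4 = 6.8
  S[V,W] = ((2.6)·(-2.2) + (-0.4)·(1.8) + (-3.4)·(-1.2) + (2.6)·(-1.2) + (-1.4)·(2.8)) / 4 = -9.4/4 = -2.35
  S[W,W] = ((-2.2)·(-2.2) + (1.8)·(1.8) + (-1.2)·(-1.2) + (-1.2)·(-1.2) + (2.8)·(2.8)) / 4 = 18.8/4 = 4.7

S is symmetric (S[j,i] = S[i,j]). Assembling:

S = [[1.7, 1.15, 0.95],
 [1.15, 6.8, -2.35],
 [0.95, -2.35, 4.7]]


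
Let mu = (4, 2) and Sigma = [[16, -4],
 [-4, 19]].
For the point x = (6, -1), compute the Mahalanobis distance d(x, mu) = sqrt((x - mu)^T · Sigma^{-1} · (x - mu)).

Step 1 — centre the observation: (x - mu) = (2, -3).

Step 2 — invert Sigma. det(Sigma) = 16·19 - (-4)² = 288.
  Sigma^{-1} = (1/det) · [[d, -b], [-b, a]] = [[0.066, 0.0139],
 [0.0139, 0.0556]].

Step 3 — form the quadratic (x - mu)^T · Sigma^{-1} · (x - mu):
  Sigma^{-1} · (x - mu) = (0.0903, -0.1389).
  (x - mu)^T · [Sigma^{-1} · (x - mu)] = (2)·(0.0903) + (-3)·(-0.1389) = 0.5972.

Step 4 — take square root: d = √(0.5972) ≈ 0.7728.

d(x, mu) = √(0.5972) ≈ 0.7728


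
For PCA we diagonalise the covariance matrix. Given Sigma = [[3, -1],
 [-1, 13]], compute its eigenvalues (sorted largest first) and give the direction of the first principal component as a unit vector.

Step 1 — characteristic polynomial of 2×2 Sigma:
  det(Sigma - λI) = λ² - trace · λ + det = 0.
  trace = 3 + 13 = 16, det = 3·13 - (-1)² = 38.
Step 2 — discriminant:
  Δ = trace² - 4·det = 256 - 152 = 104.
Step 3 — eigenvalues:
  λ = (trace ± √Δ)/2 = (16 ± 10.198)/2,
  λ_1 = 13.099,  λ_2 = 2.901.

Step 4 — unit eigenvector for λ_1: solve (Sigma - λ_1 I)v = 0. First row:
  (3 - 13.099)·v_x + (-1)·v_y = 0, i.e. (-10.099)·v_x + (-1)·v_y = 0,
  so v ∝ (b, λ_1 - a) = (-1, 10.099); multiply by -1 so the first entry is positive: u = (1, -10.099).
  ||u|| = √((1)² + (-10.099)²) = √(102.9902) ≈ 10.1484,
  v_1 = u/||u|| ≈ (0.0985, -0.9951) (||v_1|| = 1).

λ_1 = 13.099,  λ_2 = 2.901;  v_1 ≈ (0.0985, -0.9951)


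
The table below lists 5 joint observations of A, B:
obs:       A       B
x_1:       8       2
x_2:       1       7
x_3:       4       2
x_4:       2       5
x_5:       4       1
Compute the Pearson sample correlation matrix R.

Step 1 — column means:
  mean(A) = (8 + 1 + 4 + 2 + 4) / 5 = 19/5 = 3.8
  mean(B) = (2 + 7 + 2 + 5 + 1) / 5 = 17/5 = 3.4

Step 2 — sample variances and covariances s[i,j] = (1/(n-1)) · Σ_k (x_{k,i} - mean_i) · (x_{k,j} - mean_j), with n-1 = 4:
  s[A,A] = ((4.2)·(4.2) + (-2.8)·(-2.8) + (0.2)·(0.2) + (-1.8)·(-1.8) + (0.2)·(0.2)) / 4 = 28.8/4 = 7.2
  s[A,B] = ((4.2)·(-1.4) + (-2.8)·(3.6) + (0.2)·(-1.4) + (-1.8)·(1.6) + (0.2)·(-2.4)) / 4 = -19.6/4 = -4.9
  s[B,B] = ((-1.4)·(-1.4) + (3.6)·(3.6) + (-1.4)·(-1.4) + (1.6)·(1.6) + (-2.4)·(-2.4)) / 4 = 25.2/4 = 6.3
  Sample standard deviations s_i = √(s[i,i]):
  s(A) = √(7.2) = 2.6833
  s(B) = √(6.3) = 2.51

Step 3 — r_{ij} = s_{ij} / (s_i · s_j):
  r[A,A] = 1 (diagonal).
  r[A,B] = -4.9 / (2.6833 · 2.51) = -4.9 / 6.735 = -0.7275
  r[B,B] = 1 (diagonal).

R is symmetric with unit diagonal. Assembling:

R = [[1, -0.7275],
 [-0.7275, 1]]


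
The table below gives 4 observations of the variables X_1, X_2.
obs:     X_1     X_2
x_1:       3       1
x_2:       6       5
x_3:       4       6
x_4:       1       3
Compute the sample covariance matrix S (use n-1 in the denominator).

Step 1 — column means:
  mean(X_1) = (3 + 6 + 4 + 1) / 4 = 14/4 = 3.5
  mean(X_2) = (1 + 5 + 6 + 3) / 4 = 15/4 = 3.75

Step 2 — sample covariance S[i,j] = (1/(n-1)) · Σ_k (x_{k,i} - mean_i) · (x_{k,j} - mean_j), with n-1 = 3.
  S[X_1,X_1] = ((-0.5)·(-0.5) + (2.5)·(2.5) + (0.5)·(0.5) + (-2.5)·(-2.5)) / 3 = 13/3 = 4.3333
  S[X_1,X_2] = ((-0.5)·(-2.75) + (2.5)·(1.25) + (0.5)·(2.25) + (-2.5)·(-0.75)) / 3 = 7.5/3 = 2.5
  S[X_2,X_2] = ((-2.75)·(-2.75) + (1.25)·(1.25) + (2.25)·(2.25) + (-0.75)·(-0.75)) / 3 = 14.75/3 = 4.9167

S is symmetric (S[j,i] = S[i,j]). Assembling:

S = [[4.3333, 2.5],
 [2.5, 4.9167]]


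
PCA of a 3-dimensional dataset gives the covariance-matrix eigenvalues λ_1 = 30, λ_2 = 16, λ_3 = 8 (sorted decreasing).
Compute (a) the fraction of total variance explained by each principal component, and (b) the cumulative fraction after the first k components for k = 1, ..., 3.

Step 1 — total variance = trace(Sigma) = Σ λ_i = 30 + 16 + 8 = 54.

Step 2 — fraction explained by component i = λ_i / Σ λ:
  PC1: 30/54 = 0.5556
  PC2: 16/54 = 0.2963
  PC3: 8/54 = 0.1481

Step 3 — cumulative fraction after k components = (λ_1 + ... + λ_k) / Σ λ:
  k = 1: 30/54 = 0.5556
  k = 2: (30 + 16)/54 = 46/54 = 0.8519
  k = 3: (30 + 16 + 8)/54 = 54/54 = 1

Summary (fraction, with percent):

explained: PC1 0.5556 (55.56%), PC2 0.2963 (29.63%), PC3 0.1481 (14.81%);  cumulative: 0.5556, 0.8519, 1


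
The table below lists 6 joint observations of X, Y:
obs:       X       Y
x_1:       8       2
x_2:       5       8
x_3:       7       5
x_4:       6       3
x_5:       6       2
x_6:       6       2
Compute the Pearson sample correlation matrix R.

Step 1 — column means:
  mean(X) = (8 + 5 + 7 + 6 + 6 + 6) / 6 = 38/6 = 6.3333
  mean(Y) = (2 + 8 + 5 + 3 + 2 + 2) / 6 = 22/6 = 3.6667

Step 2 — sample variances and covariances s[i,j] = (1/(n-1)) · Σ_k (x_{k,i} - mean_i) · (x_{k,j} - mean_j), with n-1 = 5:
  s[X,X] = ((1.6667)·(1.6667) + (-1.3333)·(-1.3333) + (0.6667)·(0.6667) + (-0.3333)·(-0.3333) + (-0.3333)·(-0.3333) + (-0.3333)·(-0.3333)) / 5 = 5.3333/5 = 1.0667
  s[X,Y] = ((1.6667)·(-1.6667) + (-1.3333)·(4.3333) + (0.6667)·(1.3333) + (-0.3333)·(-0.6667) + (-0.3333)·(-1.6667) + (-0.3333)·(-1.6667)) / 5 = -6.3333/5 = -1.2667
  s[Y,Y] = ((-1.6667)·(-1.6667) + (4.3333)·(4.3333) + (1.3333)·(1.3333) + (-0.6667)·(-0.6667) + (-1.6667)·(-1.6667) + (-1.6667)·(-1.6667)) / 5 = 29.3333/5 = 5.8667
  Sample standard deviations s_i = √(s[i,i]):
  s(X) = √(1.0667) = 1.0328
  s(Y) = √(5.8667) = 2.4221

Step 3 — r_{ij} = s_{ij} / (s_i · s_j):
  r[X,X] = 1 (diagonal).
  r[X,Y] = -1.2667 / (1.0328 · 2.4221) = -1.2667 / 2.5016 = -0.5064
  r[Y,Y] = 1 (diagonal).

R is symmetric with unit diagonal. Assembling:

R = [[1, -0.5064],
 [-0.5064, 1]]


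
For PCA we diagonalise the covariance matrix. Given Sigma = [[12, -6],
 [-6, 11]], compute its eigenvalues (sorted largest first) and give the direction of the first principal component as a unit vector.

Step 1 — characteristic polynomial of 2×2 Sigma:
  det(Sigma - λI) = λ² - trace · λ + det = 0.
  trace = 12 + 11 = 23, det = 12·11 - (-6)² = 96.
Step 2 — discriminant:
  Δ = trace² - 4·det = 529 - 384 = 145.
Step 3 — eigenvalues:
  λ = (trace ± √Δ)/2 = (23 ± 12.0416)/2,
  λ_1 = 17.5208,  λ_2 = 5.4792.

Step 4 — unit eigenvector for λ_1: solve (Sigma - λ_1 I)v = 0. First row:
  (12 - 17.5208)·v_x + (-6)·v_y = 0, i.e. (-5.5208)·v_x + (-6)·v_y = 0,
  so v ∝ (b, λ_1 - a) = (-6, 5.5208); multiply by -1 so the first entry is positive: u = (6, -5.5208).
  ||u|| = √((6)² + (-5.5208)²) = √(66.4792) ≈ 8.1535,
  v_1 = u/||u|| ≈ (0.7359, -0.6771) (||v_1|| = 1).

λ_1 = 17.5208,  λ_2 = 5.4792;  v_1 ≈ (0.7359, -0.6771)
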